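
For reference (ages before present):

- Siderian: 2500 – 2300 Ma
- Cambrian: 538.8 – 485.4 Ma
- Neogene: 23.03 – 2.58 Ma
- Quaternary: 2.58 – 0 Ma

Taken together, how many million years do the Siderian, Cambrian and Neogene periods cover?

Duration is start − end for each: (2500 − 2300) + (538.8 − 485.4) + (23.03 − 2.58).
That is 200 + 53.4 + 20.45, which totals 273.85 million years.

273.85 million years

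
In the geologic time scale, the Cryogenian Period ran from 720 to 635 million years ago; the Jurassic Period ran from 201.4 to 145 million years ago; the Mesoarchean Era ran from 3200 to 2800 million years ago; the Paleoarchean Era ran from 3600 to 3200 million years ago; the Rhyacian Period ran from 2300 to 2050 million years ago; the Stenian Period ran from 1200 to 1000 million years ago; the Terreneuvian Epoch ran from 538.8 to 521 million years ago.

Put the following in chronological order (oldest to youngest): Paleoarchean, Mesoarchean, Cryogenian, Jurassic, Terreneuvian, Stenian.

Paleoarchean, then Mesoarchean, then Stenian, then Cryogenian, then Terreneuvian, then Jurassic

The oldest of these is Paleoarchean (starts 3600 Ma) and the youngest is Jurassic (ends 145 Ma).
In between, by decreasing start age: Mesoarchean (3200), Stenian (1200), Cryogenian (720), Terreneuvian (538.8).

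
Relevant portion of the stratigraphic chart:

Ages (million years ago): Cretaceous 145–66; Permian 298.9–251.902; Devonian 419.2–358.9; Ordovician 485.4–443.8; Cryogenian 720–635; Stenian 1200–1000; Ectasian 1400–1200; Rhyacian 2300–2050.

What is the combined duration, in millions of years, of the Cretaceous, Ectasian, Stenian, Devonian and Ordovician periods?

Duration is start − end for each: (145 − 66) + (1400 − 1200) + (1200 − 1000) + (419.2 − 358.9) + (485.4 − 443.8).
That is 79 + 200 + 200 + 60.3 + 41.6, which totals 580.9 million years.

580.9 million years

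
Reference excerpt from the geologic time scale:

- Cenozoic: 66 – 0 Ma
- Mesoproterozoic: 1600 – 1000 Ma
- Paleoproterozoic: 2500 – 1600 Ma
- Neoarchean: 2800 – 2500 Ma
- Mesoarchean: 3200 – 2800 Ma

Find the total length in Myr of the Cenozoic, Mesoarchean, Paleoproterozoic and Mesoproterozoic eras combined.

1966 million years

Duration is start − end for each: (66 − 0) + (3200 − 2800) + (2500 − 1600) + (1600 − 1000).
That is 66 + 400 + 900 + 600, which totals 1966 million years.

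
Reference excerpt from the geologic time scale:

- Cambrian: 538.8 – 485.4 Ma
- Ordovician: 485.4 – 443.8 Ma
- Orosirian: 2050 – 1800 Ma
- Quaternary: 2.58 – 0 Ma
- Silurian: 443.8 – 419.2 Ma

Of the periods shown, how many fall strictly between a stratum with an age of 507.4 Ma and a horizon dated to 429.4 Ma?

507.4 Ma sits inside the Cambrian (538.8–485.4) and 429.4 Ma inside the Silurian (443.8–419.2); neither of those is wholly between the two dates.
The listed periods lying completely between them are Ordovician — 1 in all.

1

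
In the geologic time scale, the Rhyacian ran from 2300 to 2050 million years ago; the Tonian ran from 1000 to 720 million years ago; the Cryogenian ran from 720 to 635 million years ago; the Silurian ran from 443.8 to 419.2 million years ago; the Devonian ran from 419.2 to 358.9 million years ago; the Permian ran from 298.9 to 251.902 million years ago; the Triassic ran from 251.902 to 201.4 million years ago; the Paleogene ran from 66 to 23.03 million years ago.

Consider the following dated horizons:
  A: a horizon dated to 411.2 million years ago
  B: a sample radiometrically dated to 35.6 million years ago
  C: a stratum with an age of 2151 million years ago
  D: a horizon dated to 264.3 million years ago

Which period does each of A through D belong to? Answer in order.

A — Devonian; B — Paleogene; C — Rhyacian; D — Permian

A: 411.2 Ma lies in 419.2–358.9 Ma, so Devonian.
B: 35.6 Ma lies in 66–23.03 Ma, so Paleogene.
C: 2151 Ma lies in 2300–2050 Ma, so Rhyacian.
D: 264.3 Ma lies in 298.9–251.902 Ma, so Permian.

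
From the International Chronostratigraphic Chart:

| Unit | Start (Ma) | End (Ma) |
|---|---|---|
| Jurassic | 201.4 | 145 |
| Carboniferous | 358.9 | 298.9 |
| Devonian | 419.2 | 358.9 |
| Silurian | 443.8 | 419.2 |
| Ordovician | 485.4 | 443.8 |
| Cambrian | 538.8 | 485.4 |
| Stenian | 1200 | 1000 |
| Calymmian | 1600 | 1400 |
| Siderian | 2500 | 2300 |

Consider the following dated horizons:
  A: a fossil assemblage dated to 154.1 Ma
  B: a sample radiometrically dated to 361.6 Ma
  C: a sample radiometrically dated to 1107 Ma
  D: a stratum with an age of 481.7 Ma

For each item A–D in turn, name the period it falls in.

A: 154.1 Ma lies in 201.4–145 Ma, so Jurassic.
B: 361.6 Ma lies in 419.2–358.9 Ma, so Devonian.
C: 1107 Ma lies in 1200–1000 Ma, so Stenian.
D: 481.7 Ma lies in 485.4–443.8 Ma, so Ordovician.

A — Jurassic; B — Devonian; C — Stenian; D — Ordovician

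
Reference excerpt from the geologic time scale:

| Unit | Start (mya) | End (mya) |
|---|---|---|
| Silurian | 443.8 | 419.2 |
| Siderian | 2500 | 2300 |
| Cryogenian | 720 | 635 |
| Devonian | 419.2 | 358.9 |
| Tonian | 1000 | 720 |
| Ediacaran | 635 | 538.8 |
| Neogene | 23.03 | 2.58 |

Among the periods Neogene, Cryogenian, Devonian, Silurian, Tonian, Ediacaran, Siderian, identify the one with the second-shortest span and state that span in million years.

Silurian, 24.6 million years

Durations: Neogene 20.45; Cryogenian 85; Devonian 60.3; Silurian 24.6; Tonian 280; Ediacaran 96.2; Siderian 200 Myr.
Sorted shortest-first: Neogene (20.45), Silurian (24.6), Devonian (60.3), Cryogenian (85), Ediacaran (96.2), Siderian (200), Tonian (280).
The second shortest is Silurian at 24.6 Myr.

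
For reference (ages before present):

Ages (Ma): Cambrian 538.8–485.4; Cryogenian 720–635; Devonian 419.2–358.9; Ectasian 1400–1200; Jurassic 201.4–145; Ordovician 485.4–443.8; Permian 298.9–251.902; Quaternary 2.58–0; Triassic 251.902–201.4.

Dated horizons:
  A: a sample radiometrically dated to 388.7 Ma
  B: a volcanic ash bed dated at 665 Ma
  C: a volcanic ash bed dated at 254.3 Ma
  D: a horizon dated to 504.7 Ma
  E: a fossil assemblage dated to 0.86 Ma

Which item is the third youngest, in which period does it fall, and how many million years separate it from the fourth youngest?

A, in the Devonian; 116 million years to D

Smaller Ma means younger, so youngest first: E 0.86 < C 254.3 < A 388.7 < D 504.7 < B 665.
Counting 3 along gives A (388.7 Ma); the excerpt puts that inside the Devonian, 419.2–358.9 Ma.
Next in line is D (504.7 Ma), and 504.7 − 388.7 = 116 Myr.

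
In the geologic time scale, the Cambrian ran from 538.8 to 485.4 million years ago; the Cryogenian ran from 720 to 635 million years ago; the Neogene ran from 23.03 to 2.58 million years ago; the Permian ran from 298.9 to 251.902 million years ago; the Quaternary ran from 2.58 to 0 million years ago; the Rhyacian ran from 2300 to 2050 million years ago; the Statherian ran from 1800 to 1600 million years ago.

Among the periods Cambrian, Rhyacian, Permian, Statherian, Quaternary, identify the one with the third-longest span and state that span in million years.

Start − end for each: Cambrian 538.8 − 485.4 = 53.4; Rhyacian 2300 − 2050 = 250; Permian 298.9 − 251.902 = 46.998; Statherian 1800 − 1600 = 200; Quaternary 2.58 − 0 = 2.58.
Ranking these from longest: Rhyacian > Statherian > Cambrian > Permian > Quaternary.
Position 3 in that ranking is Cambrian, which lasted 53.4 Myr.

Cambrian, 53.4 million years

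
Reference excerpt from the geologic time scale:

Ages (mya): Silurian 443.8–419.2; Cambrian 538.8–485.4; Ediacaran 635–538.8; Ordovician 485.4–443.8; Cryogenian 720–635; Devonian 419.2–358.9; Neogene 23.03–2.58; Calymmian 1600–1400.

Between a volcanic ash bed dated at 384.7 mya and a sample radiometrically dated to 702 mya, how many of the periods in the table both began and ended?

702 Ma sits inside the Cryogenian (720–635) and 384.7 Ma inside the Devonian (419.2–358.9); neither of those is wholly between the two dates.
The listed periods lying completely between them are Ediacaran, Cambrian, Ordovician, Silurian — 4 in all.

4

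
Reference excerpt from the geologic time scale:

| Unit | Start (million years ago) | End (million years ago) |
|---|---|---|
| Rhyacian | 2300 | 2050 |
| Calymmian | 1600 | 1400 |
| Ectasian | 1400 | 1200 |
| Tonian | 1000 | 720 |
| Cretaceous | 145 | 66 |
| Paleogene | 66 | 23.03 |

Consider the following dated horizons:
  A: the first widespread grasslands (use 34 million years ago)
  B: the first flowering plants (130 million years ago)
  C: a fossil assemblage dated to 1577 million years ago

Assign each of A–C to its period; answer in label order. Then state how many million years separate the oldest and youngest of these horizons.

Match each age against the start–end ranges in the excerpt: A = 34 Ma → Paleogene (66–23.03); B = 130 Ma → Cretaceous (145–66); C = 1577 Ma → Calymmian (1600–1400).
The largest age is 1577 Ma and the smallest is 34 Ma; their difference is 1543 Myr.

A — Paleogene; B — Cretaceous; C — Calymmian; span 1543 million years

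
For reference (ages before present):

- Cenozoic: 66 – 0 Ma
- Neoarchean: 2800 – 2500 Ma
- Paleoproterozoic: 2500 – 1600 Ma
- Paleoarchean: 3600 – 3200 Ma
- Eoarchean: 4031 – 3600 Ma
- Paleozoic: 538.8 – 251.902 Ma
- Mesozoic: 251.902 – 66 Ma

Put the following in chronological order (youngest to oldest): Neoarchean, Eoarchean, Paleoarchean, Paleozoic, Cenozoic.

Cenozoic, Paleozoic, Neoarchean, Paleoarchean, Eoarchean

Sorting by start age (ascending Ma, since larger Ma = older): Cenozoic start 66, Paleozoic start 538.8, Neoarchean start 2800, Paleoarchean start 3600, Eoarchean start 4031.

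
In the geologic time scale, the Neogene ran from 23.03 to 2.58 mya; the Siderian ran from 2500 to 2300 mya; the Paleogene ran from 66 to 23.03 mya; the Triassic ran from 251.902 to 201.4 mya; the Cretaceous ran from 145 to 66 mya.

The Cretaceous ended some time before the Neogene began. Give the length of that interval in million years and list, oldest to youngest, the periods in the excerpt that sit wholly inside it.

42.97 million years; Paleogene

End of Cretaceous = 66 Ma; start of Neogene = 23.03 Ma.
Gap = 66 − 23.03 = 42.97 Myr.
Periods wholly inside 66–23.03 Ma: Paleogene (66–23.03).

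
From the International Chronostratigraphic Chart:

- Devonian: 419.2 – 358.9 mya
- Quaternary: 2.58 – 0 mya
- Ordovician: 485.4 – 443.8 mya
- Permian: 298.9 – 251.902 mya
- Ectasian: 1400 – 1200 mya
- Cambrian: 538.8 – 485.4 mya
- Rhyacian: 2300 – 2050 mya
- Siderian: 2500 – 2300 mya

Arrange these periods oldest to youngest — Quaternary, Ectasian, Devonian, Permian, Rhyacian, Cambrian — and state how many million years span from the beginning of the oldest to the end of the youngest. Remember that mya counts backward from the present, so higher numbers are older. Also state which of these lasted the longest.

Rhyacian → Ectasian → Cambrian → Devonian → Permian → Quaternary; total span 2300 Myr; longest is Rhyacian

Start ages (Ma): Rhyacian 2300, Ectasian 1400, Cambrian 538.8, Devonian 419.2, Permian 298.9, Quaternary 2.58.
Ordered oldest to youngest: Rhyacian, Ectasian, Cambrian, Devonian, Permian, Quaternary.
Span = 2300 − 0 = 2300 Myr.
Durations: Cambrian 53.4, Rhyacian 250, Ectasian 200, Devonian 60.3, Quaternary 2.58, Permian 46.998 → longest is Rhyacian (250 Myr).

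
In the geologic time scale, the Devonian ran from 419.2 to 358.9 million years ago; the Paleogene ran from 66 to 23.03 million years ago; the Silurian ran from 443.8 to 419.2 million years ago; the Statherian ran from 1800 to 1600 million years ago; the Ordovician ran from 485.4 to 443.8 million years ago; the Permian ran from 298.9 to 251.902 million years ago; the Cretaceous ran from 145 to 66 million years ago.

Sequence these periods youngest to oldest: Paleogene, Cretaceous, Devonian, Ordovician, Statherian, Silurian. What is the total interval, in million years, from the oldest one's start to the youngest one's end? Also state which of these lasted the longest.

From the excerpt: Paleogene 66–23.03; Cretaceous 145–66; Devonian 419.2–358.9; Ordovician 485.4–443.8; Statherian 1800–1600; Silurian 443.8–419.2 (Ma).
Larger Ma is earlier, so the oldest is Statherian and the youngest is Paleogene; youngest to oldest: Paleogene, Cretaceous, Devonian, Silurian, Ordovician, Statherian.
Oldest start 1800 minus youngest end 23.03 gives 1776.97 Myr overall.
Individual lengths (start − end): Ordovician 41.6; Statherian 200; Paleogene 42.97; Cretaceous 79; Devonian 60.3; Silurian 24.6. The largest is Statherian at 200 Myr.

Paleogene, Cretaceous, Devonian, Silurian, Ordovician, Statherian; total span 1776.97 Myr; longest is Statherian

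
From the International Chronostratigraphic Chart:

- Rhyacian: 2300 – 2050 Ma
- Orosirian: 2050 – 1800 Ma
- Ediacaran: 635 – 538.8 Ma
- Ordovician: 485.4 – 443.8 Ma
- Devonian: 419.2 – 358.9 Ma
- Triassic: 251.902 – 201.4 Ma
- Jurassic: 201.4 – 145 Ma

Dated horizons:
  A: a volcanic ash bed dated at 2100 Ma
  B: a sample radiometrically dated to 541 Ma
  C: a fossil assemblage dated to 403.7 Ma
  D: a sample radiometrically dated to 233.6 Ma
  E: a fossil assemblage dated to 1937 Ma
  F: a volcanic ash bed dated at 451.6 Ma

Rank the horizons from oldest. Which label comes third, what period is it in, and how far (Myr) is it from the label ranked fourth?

Larger Ma means older, so oldest first: A 2100 > E 1937 > B 541 > F 451.6 > C 403.7 > D 233.6.
Counting 3 along gives B (541 Ma); the excerpt puts that inside the Ediacaran, 635–538.8 Ma.
Next in line is F (451.6 Ma), and 541 − 451.6 = 89.4 Myr.

B, in the Ediacaran; 89.4 million years to F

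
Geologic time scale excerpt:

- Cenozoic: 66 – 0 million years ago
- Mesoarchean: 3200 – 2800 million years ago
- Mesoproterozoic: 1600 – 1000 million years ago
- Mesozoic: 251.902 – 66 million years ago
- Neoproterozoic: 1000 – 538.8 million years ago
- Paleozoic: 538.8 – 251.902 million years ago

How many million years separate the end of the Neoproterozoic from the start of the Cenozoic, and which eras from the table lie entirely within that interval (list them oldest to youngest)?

End of Neoproterozoic = 538.8 Ma; start of Cenozoic = 66 Ma.
Gap = 538.8 − 66 = 472.8 Myr.
Eras wholly inside 538.8–66 Ma: Paleozoic (538.8–251.902), Mesozoic (251.902–66).

472.8 million years; Paleozoic, Mesozoic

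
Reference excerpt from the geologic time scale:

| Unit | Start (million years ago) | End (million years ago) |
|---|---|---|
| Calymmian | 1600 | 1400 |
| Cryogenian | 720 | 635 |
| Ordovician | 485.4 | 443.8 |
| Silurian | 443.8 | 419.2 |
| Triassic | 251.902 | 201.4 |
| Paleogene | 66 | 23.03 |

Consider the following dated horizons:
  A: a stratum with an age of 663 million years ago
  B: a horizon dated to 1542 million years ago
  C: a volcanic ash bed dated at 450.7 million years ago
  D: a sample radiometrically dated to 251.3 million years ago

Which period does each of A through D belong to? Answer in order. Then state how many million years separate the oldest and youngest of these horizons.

A — Cryogenian; B — Calymmian; C — Ordovician; D — Triassic; span 1290.7 million years

A: 663 Ma lies in 720–635 Ma, so Cryogenian.
B: 1542 Ma lies in 1600–1400 Ma, so Calymmian.
C: 450.7 Ma lies in 485.4–443.8 Ma, so Ordovician.
D: 251.3 Ma lies in 251.902–201.4 Ma, so Triassic.
Oldest = 1542 Ma, youngest = 251.3 Ma → span 1290.7 Myr.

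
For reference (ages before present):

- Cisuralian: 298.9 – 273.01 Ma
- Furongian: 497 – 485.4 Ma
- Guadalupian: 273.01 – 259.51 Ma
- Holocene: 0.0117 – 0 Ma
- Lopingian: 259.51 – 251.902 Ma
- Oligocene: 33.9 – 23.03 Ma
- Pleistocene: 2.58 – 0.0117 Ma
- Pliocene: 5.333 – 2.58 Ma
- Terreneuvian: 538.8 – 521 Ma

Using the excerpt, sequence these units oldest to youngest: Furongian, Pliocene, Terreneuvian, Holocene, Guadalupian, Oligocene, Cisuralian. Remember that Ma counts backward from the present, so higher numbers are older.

The oldest of these is Terreneuvian (starts 538.8 Ma) and the youngest is Holocene (ends 0 Ma).
In between, by decreasing start age: Furongian (497), Cisuralian (298.9), Guadalupian (273.01), Oligocene (33.9), Pliocene (5.333).

Terreneuvian, Furongian, Cisuralian, Guadalupian, Oligocene, Pliocene, Holocene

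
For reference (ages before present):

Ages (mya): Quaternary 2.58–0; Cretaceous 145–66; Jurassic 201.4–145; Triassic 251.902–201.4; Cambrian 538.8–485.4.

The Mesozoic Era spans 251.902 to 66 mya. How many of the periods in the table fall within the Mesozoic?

Periods inside 251.902–66 Ma: Triassic, Jurassic, Cretaceous — 3 in total.

3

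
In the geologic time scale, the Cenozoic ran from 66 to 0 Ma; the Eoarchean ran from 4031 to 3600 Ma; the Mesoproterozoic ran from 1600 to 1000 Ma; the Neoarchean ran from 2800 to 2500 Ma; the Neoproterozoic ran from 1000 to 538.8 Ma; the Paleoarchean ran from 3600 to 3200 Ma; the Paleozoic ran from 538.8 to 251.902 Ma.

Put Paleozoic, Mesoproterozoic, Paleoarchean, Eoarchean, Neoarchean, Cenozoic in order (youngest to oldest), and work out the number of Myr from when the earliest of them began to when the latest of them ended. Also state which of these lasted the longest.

From the excerpt: Paleozoic 538.8–251.902; Mesoproterozoic 1600–1000; Paleoarchean 3600–3200; Eoarchean 4031–3600; Neoarchean 2800–2500; Cenozoic 66–0 (Ma).
Larger Ma is earlier, so the oldest is Eoarchean and the youngest is Cenozoic; youngest to oldest: Cenozoic, Paleozoic, Mesoproterozoic, Neoarchean, Paleoarchean, Eoarchean.
Oldest start 4031 minus youngest end 0 gives 4031 Myr overall.
Individual lengths (start − end): Cenozoic 66; Neoarchean 300; Paleoarchean 400; Mesoproterozoic 600; Eoarchean 431; Paleozoic 286.898. The largest is Mesoproterozoic at 600 Myr.

Cenozoic → Paleozoic → Mesoproterozoic → Neoarchean → Paleoarchean → Eoarchean; total span 4031 Myr; longest is Mesoproterozoic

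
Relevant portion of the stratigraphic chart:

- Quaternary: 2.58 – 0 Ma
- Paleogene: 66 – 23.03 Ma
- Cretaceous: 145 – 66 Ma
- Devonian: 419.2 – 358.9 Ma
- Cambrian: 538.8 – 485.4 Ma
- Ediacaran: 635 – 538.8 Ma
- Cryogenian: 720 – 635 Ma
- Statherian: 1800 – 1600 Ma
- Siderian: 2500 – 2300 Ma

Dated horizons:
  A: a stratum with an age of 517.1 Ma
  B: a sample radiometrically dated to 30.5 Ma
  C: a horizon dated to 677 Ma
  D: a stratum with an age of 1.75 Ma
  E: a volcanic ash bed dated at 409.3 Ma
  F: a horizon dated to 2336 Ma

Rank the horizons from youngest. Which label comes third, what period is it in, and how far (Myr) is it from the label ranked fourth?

Smaller Ma means younger, so youngest first: D 1.75 < B 30.5 < E 409.3 < A 517.1 < C 677 < F 2336.
Counting 3 along gives E (409.3 Ma); the excerpt puts that inside the Devonian, 419.2–358.9 Ma.
Next in line is A (517.1 Ma), and 517.1 − 409.3 = 107.8 Myr.

E, in the Devonian; 107.8 million years to A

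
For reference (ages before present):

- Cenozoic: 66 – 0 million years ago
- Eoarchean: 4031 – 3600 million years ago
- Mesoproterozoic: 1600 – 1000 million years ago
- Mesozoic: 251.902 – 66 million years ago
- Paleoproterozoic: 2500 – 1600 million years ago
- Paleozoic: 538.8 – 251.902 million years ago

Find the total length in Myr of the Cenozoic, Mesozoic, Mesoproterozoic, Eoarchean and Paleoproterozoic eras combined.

2182.902 million years

Each duration: Cenozoic = 66; Mesozoic = 185.902; Mesoproterozoic = 600; Eoarchean = 431; Paleoproterozoic = 900.
Sum: 66 + 185.902 + 600 + 431 + 900 = 2182.902 Myr.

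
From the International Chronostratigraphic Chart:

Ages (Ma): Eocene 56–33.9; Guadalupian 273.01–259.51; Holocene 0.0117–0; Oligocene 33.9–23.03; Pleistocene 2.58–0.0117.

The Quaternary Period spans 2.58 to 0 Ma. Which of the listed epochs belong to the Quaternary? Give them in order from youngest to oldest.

Holocene, Pleistocene

Epochs with both bounds inside 2.58–0 Ma: Holocene (0.0117–0), Pleistocene (2.58–0.0117).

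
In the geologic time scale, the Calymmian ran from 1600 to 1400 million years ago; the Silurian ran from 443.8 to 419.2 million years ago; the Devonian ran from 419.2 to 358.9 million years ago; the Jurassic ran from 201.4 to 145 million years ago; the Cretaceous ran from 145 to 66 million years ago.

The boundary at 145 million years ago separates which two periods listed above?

The Jurassic ends at 145 million years ago and the Cretaceous begins at 145 million years ago, so they share that boundary.

Jurassic and Cretaceous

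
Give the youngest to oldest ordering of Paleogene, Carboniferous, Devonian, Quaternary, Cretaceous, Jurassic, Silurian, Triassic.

Quaternary, Paleogene, Cretaceous, Jurassic, Triassic, Carboniferous, Devonian, Silurian

Group by era (each group listed oldest first) — Paleozoic: Silurian, Devonian, Carboniferous; Mesozoic: Triassic, Jurassic, Cretaceous; Cenozoic: Paleogene, Quaternary. The eras run Paleozoic → Mesozoic → Cenozoic. Concatenating the groups in that era order and then reversing gives youngest to oldest.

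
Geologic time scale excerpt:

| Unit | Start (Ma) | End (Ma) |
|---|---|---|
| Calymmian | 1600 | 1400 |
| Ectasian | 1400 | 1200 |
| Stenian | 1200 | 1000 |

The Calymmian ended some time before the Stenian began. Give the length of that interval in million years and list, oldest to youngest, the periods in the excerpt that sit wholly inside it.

The Calymmian closes at 1400 Ma and the Stenian opens at 1200 Ma, so the interval is 1400 − 1200 = 200 Myr.
A period fits inside if it starts at or after 1400 Ma and ends at or before 1200 Ma; oldest first that gives Ectasian.

200 million years; Ectasian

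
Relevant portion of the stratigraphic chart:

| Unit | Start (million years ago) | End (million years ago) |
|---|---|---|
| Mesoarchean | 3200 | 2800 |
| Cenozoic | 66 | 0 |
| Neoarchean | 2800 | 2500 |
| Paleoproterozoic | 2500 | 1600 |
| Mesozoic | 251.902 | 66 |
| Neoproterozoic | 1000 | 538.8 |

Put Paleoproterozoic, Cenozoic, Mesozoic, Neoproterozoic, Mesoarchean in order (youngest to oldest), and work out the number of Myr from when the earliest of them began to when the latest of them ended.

From the excerpt: Paleoproterozoic 2500–1600; Cenozoic 66–0; Mesozoic 251.902–66; Neoproterozoic 1000–538.8; Mesoarchean 3200–2800 (Ma).
Larger Ma is earlier, so the oldest is Mesoarchean and the youngest is Cenozoic; youngest to oldest: Cenozoic, Mesozoic, Neoproterozoic, Paleoproterozoic, Mesoarchean.
Oldest start 3200 minus youngest end 0 gives 3200 Myr overall.

Cenozoic, Mesozoic, Neoproterozoic, Paleoproterozoic, Mesoarchean; total span 3200 Myr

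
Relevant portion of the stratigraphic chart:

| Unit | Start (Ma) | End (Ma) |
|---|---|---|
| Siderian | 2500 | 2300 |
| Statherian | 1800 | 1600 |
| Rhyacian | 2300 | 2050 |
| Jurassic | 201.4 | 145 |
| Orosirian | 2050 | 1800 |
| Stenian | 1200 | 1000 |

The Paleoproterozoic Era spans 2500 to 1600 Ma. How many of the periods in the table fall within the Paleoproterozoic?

Periods inside 2500–1600 Ma: Siderian, Rhyacian, Orosirian, Statherian — 4 in total.

4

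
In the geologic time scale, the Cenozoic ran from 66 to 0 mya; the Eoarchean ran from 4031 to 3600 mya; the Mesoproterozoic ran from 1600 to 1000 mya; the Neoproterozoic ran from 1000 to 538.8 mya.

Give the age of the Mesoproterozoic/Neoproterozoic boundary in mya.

1000 mya

The Mesoproterozoic ends and the Neoproterozoic begins at 1000 mya.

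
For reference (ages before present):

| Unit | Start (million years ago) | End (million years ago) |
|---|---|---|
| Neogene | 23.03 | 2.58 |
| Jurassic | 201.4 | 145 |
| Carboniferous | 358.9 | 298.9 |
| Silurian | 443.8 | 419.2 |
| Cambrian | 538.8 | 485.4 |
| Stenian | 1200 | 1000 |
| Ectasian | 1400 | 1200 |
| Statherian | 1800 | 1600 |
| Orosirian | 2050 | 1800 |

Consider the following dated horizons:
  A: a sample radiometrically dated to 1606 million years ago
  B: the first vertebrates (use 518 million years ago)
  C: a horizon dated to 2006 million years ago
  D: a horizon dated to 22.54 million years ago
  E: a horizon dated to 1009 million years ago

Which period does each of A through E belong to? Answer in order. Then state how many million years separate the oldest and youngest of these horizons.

Match each age against the start–end ranges in the excerpt: A = 1606 Ma → Statherian (1800–1600); B = 518 Ma → Cambrian (538.8–485.4); C = 2006 Ma → Orosirian (2050–1800); D = 22.54 Ma → Neogene (23.03–2.58); E = 1009 Ma → Stenian (1200–1000).
The largest age is 2006 Ma and the smallest is 22.54 Ma; their difference is 1983.46 Myr.

A — Statherian; B — Cambrian; C — Orosirian; D — Neogene; E — Stenian; span 1983.46 million years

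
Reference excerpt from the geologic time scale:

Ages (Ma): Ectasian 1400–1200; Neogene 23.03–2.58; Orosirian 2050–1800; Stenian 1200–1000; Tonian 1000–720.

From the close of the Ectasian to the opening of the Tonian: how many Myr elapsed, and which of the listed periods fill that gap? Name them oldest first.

The Ectasian closes at 1200 Ma and the Tonian opens at 1000 Ma, so the interval is 1200 − 1000 = 200 Myr.
A period fits inside if it starts at or after 1200 Ma and ends at or before 1000 Ma; oldest first that gives Stenian.

200 million years; Stenian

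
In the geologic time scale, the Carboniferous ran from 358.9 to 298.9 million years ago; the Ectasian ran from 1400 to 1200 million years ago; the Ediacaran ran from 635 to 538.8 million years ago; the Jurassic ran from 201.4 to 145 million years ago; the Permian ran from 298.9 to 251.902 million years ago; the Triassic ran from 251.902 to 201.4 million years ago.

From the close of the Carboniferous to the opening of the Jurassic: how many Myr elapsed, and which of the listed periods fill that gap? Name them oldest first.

97.5 million years; Permian, Triassic

End of Carboniferous = 298.9 Ma; start of Jurassic = 201.4 Ma.
Gap = 298.9 − 201.4 = 97.5 Myr.
Periods wholly inside 298.9–201.4 Ma: Permian (298.9–251.902), Triassic (251.902–201.4).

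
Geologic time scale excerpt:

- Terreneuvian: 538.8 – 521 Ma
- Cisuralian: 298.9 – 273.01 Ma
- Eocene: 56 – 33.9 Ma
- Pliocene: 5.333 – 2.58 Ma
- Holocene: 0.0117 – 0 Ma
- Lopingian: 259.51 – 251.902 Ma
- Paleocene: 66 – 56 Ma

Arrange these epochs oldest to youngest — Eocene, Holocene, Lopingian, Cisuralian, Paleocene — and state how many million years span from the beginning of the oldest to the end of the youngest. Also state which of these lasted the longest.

Start ages (Ma): Cisuralian 298.9, Lopingian 259.51, Paleocene 66, Eocene 56, Holocene 0.0117.
Ordered oldest to youngest: Cisuralian, Lopingian, Paleocene, Eocene, Holocene.
Span = 298.9 − 0 = 298.9 Myr.
Durations: Lopingian 7.608, Eocene 22.1, Cisuralian 25.89, Paleocene 10, Holocene 0.0117 → longest is Cisuralian (25.89 Myr).

Cisuralian, Lopingian, Paleocene, Eocene, Holocene; total span 298.9 Myr; longest is Cisuralian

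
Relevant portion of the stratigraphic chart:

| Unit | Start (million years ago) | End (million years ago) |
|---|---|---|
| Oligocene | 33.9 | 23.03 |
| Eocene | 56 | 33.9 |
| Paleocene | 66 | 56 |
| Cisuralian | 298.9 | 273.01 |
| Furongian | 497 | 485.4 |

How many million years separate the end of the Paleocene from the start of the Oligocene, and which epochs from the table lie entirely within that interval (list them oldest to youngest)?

End of Paleocene = 56 Ma; start of Oligocene = 33.9 Ma.
Gap = 56 − 33.9 = 22.1 Myr.
Epochs wholly inside 56–33.9 Ma: Eocene (56–33.9).

22.1 million years; Eocene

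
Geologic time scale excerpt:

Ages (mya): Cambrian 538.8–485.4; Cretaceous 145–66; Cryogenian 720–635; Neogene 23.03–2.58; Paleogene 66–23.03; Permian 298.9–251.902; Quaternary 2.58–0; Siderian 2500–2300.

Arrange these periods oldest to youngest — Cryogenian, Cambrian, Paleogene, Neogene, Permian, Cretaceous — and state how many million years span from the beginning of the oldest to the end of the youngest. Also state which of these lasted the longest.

Start ages (Ma): Cryogenian 720, Cambrian 538.8, Permian 298.9, Cretaceous 145, Paleogene 66, Neogene 23.03.
Ordered oldest to youngest: Cryogenian, Cambrian, Permian, Cretaceous, Paleogene, Neogene.
Span = 720 − 2.58 = 717.42 Myr.
Durations: Cambrian 53.4, Neogene 20.45, Cryogenian 85, Paleogene 42.97, Cretaceous 79, Permian 46.998 → longest is Cryogenian (85 Myr).

Cryogenian, Cambrian, Permian, Cretaceous, Paleogene, Neogene; total span 717.42 Myr; longest is Cryogenian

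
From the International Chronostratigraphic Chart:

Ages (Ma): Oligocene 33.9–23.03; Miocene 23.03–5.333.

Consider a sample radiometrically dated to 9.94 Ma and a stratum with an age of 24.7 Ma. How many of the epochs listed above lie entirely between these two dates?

0

Checking each listed span, none has both start < 24.7 Ma and end > 9.94 Ma — every epoch straddles one of the two dates or lies outside them — so the count is 0.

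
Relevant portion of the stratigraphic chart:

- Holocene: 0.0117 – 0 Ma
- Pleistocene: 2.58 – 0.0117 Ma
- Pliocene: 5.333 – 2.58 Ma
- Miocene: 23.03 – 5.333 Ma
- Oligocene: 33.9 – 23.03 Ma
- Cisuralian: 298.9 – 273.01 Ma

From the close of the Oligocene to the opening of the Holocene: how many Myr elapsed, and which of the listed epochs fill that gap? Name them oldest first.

23.0183 million years; Miocene, Pliocene, Pleistocene

End of Oligocene = 23.03 Ma; start of Holocene = 0.0117 Ma.
Gap = 23.03 − 0.0117 = 23.0183 Myr.
Epochs wholly inside 23.03–0.0117 Ma: Miocene (23.03–5.333), Pliocene (5.333–2.58), Pleistocene (2.58–0.0117).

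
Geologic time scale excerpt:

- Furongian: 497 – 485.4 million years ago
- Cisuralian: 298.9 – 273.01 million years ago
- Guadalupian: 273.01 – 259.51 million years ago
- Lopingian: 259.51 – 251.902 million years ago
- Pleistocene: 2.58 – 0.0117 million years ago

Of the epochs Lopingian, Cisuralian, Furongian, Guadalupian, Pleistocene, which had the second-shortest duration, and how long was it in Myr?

Durations: Lopingian 7.608; Cisuralian 25.89; Furongian 11.6; Guadalupian 13.5; Pleistocene 2.5683 Myr.
Sorted shortest-first: Pleistocene (2.5683), Lopingian (7.608), Furongian (11.6), Guadalupian (13.5), Cisuralian (25.89).
The second shortest is Lopingian at 7.608 Myr.

Lopingian, 7.608 million years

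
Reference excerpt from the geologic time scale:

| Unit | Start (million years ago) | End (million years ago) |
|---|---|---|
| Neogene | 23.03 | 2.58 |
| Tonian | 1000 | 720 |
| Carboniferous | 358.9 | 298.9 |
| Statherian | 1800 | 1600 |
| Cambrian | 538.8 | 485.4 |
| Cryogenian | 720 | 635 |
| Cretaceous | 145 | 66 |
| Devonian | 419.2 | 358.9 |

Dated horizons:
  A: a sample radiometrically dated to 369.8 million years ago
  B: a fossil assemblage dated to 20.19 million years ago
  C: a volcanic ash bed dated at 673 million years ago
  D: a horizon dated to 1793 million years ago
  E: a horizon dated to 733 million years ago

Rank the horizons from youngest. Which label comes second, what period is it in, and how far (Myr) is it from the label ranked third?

Smaller Ma means younger, so youngest first: B 20.19 < A 369.8 < C 673 < E 733 < D 1793.
Counting 2 along gives A (369.8 Ma); the excerpt puts that inside the Devonian, 419.2–358.9 Ma.
Next in line is C (673 Ma), and 673 − 369.8 = 303.2 Myr.

A, in the Devonian; 303.2 million years to C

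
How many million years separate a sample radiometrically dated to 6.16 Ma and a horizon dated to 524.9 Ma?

518.74 million years

524.9 − 6.16 = 518.74 million years.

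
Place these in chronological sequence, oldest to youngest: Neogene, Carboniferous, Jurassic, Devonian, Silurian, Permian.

Era membership (oldest first within each) — Paleozoic: Silurian, Devonian, Carboniferous, Permian; Mesozoic: Jurassic; Cenozoic: Neogene. Paleozoic precedes Mesozoic, which precedes Cenozoic. Concatenating the groups in that era order gives oldest to youngest directly.

Silurian, Devonian, Carboniferous, Permian, Jurassic, Neogene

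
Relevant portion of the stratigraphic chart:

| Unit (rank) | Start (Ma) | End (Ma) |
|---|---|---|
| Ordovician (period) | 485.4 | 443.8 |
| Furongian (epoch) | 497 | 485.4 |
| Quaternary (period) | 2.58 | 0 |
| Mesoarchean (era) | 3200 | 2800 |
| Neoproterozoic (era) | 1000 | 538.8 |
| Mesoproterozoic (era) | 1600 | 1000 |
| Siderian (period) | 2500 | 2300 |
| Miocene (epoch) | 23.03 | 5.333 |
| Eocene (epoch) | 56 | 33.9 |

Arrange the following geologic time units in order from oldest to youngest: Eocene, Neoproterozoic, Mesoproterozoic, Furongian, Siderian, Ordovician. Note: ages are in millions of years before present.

Siderian → Mesoproterozoic → Neoproterozoic → Furongian → Ordovician → Eocene

Read off each span (Ma): Eocene 56–33.9; Neoproterozoic 1000–538.8; Mesoproterozoic 1600–1000; Furongian 497–485.4; Siderian 2500–2300; Ordovician 485.4–443.8.
Larger Ma is older, so oldest→youngest is Siderian, Mesoproterozoic, Neoproterozoic, Furongian, Ordovician, Eocene.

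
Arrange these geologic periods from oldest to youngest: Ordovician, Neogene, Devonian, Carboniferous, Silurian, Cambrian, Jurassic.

Cambrian → Ordovician → Silurian → Devonian → Carboniferous → Jurassic → Neogene

Group by era (each group listed oldest first) — Paleozoic: Cambrian, Ordovician, Silurian, Devonian, Carboniferous; Mesozoic: Jurassic; Cenozoic: Neogene. The eras run Paleozoic → Mesozoic → Cenozoic. Concatenating the groups in that era order gives oldest to youngest directly.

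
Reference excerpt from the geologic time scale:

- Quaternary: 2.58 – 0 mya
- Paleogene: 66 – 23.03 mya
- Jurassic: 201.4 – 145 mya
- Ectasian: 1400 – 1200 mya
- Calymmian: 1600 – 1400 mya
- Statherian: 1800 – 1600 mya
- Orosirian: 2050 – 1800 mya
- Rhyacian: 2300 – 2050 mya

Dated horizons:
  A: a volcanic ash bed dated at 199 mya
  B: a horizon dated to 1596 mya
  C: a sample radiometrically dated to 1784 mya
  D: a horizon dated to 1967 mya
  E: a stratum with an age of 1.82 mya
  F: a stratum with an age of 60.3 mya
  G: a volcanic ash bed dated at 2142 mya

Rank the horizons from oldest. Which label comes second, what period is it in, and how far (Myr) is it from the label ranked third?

Sorted oldest-first by Ma: G (2142), D (1967), C (1784), B (1596), A (199), F (60.3), E (1.82).
The second oldest is D at 1967 Ma, which lies in 2050–1800 Ma: the Orosirian.
The third oldest is C at 1784 Ma; separation = |1967 − 1784| = 183 Myr.

D, in the Orosirian; 183 million years to C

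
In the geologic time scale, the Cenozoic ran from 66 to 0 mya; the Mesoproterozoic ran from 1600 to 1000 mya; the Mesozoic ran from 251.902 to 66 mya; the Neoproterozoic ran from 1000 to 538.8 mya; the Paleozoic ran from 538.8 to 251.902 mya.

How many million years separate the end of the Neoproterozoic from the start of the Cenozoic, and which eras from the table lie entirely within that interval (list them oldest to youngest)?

End of Neoproterozoic = 538.8 Ma; start of Cenozoic = 66 Ma.
Gap = 538.8 − 66 = 472.8 Myr.
Eras wholly inside 538.8–66 Ma: Paleozoic (538.8–251.902), Mesozoic (251.902–66).

472.8 million years; Paleozoic, Mesozoic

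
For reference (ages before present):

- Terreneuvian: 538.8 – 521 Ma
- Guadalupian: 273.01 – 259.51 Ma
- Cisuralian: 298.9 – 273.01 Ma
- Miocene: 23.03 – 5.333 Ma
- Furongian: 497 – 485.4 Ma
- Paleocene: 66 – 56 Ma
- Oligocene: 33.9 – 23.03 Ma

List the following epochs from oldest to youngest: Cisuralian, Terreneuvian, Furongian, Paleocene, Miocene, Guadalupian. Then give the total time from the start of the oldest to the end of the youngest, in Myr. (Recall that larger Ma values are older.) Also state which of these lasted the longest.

From the excerpt: Cisuralian 298.9–273.01; Terreneuvian 538.8–521; Furongian 497–485.4; Paleocene 66–56; Miocene 23.03–5.333; Guadalupian 273.01–259.51 (Ma).
Larger Ma is earlier, so the oldest is Terreneuvian and the youngest is Miocene; oldest to youngest: Terreneuvian, Furongian, Cisuralian, Guadalupian, Paleocene, Miocene.
Oldest start 538.8 minus youngest end 5.333 gives 533.467 Myr overall.
Individual lengths (start − end): Terreneuvian 17.8; Furongian 11.6; Miocene 17.697; Cisuralian 25.89; Guadalupian 13.5; Paleocene 10. The largest is Cisuralian at 25.89 Myr.

Terreneuvian → Furongian → Cisuralian → Guadalupian → Paleocene → Miocene; total span 533.467 Myr; longest is Cisuralian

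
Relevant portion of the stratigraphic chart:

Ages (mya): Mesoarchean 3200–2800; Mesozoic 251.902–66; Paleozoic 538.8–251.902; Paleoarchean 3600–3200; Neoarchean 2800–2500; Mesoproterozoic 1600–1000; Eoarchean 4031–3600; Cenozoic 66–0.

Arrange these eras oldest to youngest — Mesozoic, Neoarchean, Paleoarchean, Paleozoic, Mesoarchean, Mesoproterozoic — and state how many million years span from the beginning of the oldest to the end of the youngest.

From the excerpt: Mesozoic 251.902–66; Neoarchean 2800–2500; Paleoarchean 3600–3200; Paleozoic 538.8–251.902; Mesoarchean 3200–2800; Mesoproterozoic 1600–1000 (Ma).
Larger Ma is earlier, so the oldest is Paleoarchean and the youngest is Mesozoic; oldest to youngest: Paleoarchean, Mesoarchean, Neoarchean, Mesoproterozoic, Paleozoic, Mesozoic.
Oldest start 3600 minus youngest end 66 gives 3534 Myr overall.

Paleoarchean → Mesoarchean → Neoarchean → Mesoproterozoic → Paleozoic → Mesozoic; total span 3534 Myr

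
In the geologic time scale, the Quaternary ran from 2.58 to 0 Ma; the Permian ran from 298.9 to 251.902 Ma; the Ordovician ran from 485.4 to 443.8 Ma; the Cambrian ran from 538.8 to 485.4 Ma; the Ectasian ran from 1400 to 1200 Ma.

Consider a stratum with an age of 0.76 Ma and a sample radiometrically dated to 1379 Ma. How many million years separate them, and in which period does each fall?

Elapsed time: 1379 − 0.76 = 1378.24 Myr.
0.76 Ma lies within 2.58–0 Ma: Quaternary.
1379 Ma lies within 1400–1200 Ma: Ectasian.

1378.24 million years apart; the first in the Quaternary, the second in the Ectasian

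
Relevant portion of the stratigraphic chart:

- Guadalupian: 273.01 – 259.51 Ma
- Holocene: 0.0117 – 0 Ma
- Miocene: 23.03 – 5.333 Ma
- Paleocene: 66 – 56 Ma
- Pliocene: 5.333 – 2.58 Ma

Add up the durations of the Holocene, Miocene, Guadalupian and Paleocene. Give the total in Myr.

41.2087 million years

Duration is start − end for each: (0.0117 − 0) + (23.03 − 5.333) + (273.01 − 259.51) + (66 − 56).
That is 0.0117 + 17.697 + 13.5 + 10, which totals 41.2087 million years.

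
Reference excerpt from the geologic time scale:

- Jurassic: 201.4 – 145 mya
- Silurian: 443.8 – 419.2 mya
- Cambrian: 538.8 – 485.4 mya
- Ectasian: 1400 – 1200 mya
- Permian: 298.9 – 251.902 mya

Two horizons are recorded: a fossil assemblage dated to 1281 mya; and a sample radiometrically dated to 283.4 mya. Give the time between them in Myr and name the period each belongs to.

Elapsed time: 1281 − 283.4 = 997.6 Myr.
1281 Ma lies within 1400–1200 Ma: Ectasian.
283.4 Ma lies within 298.9–251.902 Ma: Permian.

997.6 million years apart; the first in the Ectasian, the second in the Permian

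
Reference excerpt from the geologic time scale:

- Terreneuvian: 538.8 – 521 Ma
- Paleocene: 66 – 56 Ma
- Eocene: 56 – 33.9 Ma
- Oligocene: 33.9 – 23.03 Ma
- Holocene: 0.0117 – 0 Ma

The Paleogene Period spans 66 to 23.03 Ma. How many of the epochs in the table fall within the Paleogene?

Epochs inside 66–23.03 Ma: Paleocene, Eocene, Oligocene — 3 in total.

3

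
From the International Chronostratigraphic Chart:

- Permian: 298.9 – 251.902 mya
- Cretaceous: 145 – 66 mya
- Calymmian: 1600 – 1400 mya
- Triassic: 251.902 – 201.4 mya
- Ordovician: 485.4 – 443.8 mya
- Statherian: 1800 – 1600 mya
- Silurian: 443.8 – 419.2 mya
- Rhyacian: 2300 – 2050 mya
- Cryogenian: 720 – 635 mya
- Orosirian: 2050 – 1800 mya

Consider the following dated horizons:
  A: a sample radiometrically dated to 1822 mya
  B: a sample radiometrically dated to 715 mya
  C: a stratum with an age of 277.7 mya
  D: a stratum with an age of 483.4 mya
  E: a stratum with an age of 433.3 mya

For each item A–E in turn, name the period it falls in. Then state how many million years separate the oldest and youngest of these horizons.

A — Orosirian; B — Cryogenian; C — Permian; D — Ordovician; E — Silurian; span 1544.3 million years

Match each age against the start–end ranges in the excerpt: A = 1822 Ma → Orosirian (2050–1800); B = 715 Ma → Cryogenian (720–635); C = 277.7 Ma → Permian (298.9–251.902); D = 483.4 Ma → Ordovician (485.4–443.8); E = 433.3 Ma → Silurian (443.8–419.2).
The largest age is 1822 Ma and the smallest is 277.7 Ma; their difference is 1544.3 Myr.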